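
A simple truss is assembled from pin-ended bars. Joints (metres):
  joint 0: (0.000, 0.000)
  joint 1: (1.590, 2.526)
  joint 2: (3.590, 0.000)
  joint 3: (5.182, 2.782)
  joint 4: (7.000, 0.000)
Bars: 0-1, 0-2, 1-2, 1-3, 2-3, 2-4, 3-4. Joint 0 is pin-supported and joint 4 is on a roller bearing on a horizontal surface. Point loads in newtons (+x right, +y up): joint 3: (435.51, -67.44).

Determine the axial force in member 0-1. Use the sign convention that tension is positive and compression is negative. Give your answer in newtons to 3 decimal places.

183.823

N=5 nodes, M=7 members, R=3 reactions → 2N=10, M+R=10
member 0 (0-1): L=2.9848, (cx,cy)=(0.5327,0.8463)
member 1 (0-2): L=3.5900, (cx,cy)=(1.0000,0.0000)
member 2 (1-2): L=3.2219, (cx,cy)=(0.6208,-0.7840)
member 3 (1-3): L=3.6011, (cx,cy)=(0.9975,0.0711)
member 4 (2-3): L=3.2053, (cx,cy)=(0.4967,0.8679)
member 5 (2-4): L=3.4100, (cx,cy)=(1.0000,0.0000)
member 6 (3-4): L=3.3233, (cx,cy)=(0.5470,-0.8371)
solve A·x = −loads:
  F[0-1] = +183.8225 N (tension)
  F[0-2] = +337.5865 N (tension)
  F[1-2] = -179.4027 N (compression)
  F[1-3] = +209.8187 N (tension)
  F[2-3] = +162.0548 N (tension)
  F[2-4] = +145.7334 N (tension)
  F[3-4] = -266.4043 N (compression)
  Rx@0 = -435.5100 N
  Ry@0 = -155.5690 N
  Ry@4 = +223.0090 N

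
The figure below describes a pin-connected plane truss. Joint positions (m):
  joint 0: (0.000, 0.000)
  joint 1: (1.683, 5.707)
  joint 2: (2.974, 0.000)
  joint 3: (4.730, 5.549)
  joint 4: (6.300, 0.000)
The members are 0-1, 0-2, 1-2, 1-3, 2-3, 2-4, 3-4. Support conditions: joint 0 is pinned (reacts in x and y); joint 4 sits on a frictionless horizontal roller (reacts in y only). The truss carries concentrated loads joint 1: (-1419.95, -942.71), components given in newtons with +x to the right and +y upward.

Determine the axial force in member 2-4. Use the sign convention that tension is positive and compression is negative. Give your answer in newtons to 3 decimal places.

-292.683

N=5 nodes, M=7 members, R=3 reactions → 2N=10, M+R=10
member 0 (0-1): L=5.9500, (cx,cy)=(0.2829,0.9592)
member 1 (0-2): L=2.9740, (cx,cy)=(1.0000,0.0000)
member 2 (1-2): L=5.8512, (cx,cy)=(0.2206,-0.9754)
member 3 (1-3): L=3.0511, (cx,cy)=(0.9987,-0.0518)
member 4 (2-3): L=5.8202, (cx,cy)=(0.3017,0.9534)
member 5 (2-4): L=3.3260, (cx,cy)=(1.0000,0.0000)
member 6 (3-4): L=5.7668, (cx,cy)=(0.2722,-0.9622)
solve A·x = −loads:
  F[0-1] = -2061.3478 N (compression)
  F[0-2] = -836.8817 N (compression)
  F[1-2] = +1028.1619 N (tension)
  F[1-3] = +610.8492 N (tension)
  F[2-3] = -1051.8384 N (compression)
  F[2-4] = -292.6827 N (compression)
  F[3-4] = +1075.0640 N (tension)
  Rx@0 = +1419.9500 N
  Ry@0 = +1977.1661 N
  Ry@4 = -1034.4561 N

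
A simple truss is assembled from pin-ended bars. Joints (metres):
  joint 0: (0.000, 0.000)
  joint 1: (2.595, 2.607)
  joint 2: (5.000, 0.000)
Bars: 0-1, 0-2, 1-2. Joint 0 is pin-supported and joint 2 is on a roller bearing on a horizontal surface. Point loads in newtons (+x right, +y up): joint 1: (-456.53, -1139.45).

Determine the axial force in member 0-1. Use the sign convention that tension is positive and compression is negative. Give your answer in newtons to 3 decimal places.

N=3 nodes, M=3 members, R=3 reactions → 2N=6, M+R=6
member 0 (0-1): L=3.6784, (cx,cy)=(0.7055,0.7087)
member 1 (0-2): L=5.0000, (cx,cy)=(1.0000,0.0000)
member 2 (1-2): L=3.5469, (cx,cy)=(0.6781,-0.7350)
solve A·x = −loads:
  F[0-1] = -1109.1720 N (compression)
  F[0-2] = +325.9617 N (tension)
  F[1-2] = -480.7287 N (compression)
  Rx@0 = +456.5300 N
  Ry@0 = +786.1102 N
  Ry@2 = +353.3398 N

-1109.172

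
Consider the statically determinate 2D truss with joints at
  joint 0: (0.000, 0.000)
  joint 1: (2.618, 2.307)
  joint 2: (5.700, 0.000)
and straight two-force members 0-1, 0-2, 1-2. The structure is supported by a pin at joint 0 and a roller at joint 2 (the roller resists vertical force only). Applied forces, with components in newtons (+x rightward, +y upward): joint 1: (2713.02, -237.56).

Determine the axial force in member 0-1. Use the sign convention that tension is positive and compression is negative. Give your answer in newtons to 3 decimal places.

1466.577

N=3 nodes, M=3 members, R=3 reactions → 2N=6, M+R=6
member 0 (0-1): L=3.4894, (cx,cy)=(0.7503,0.6611)
member 1 (0-2): L=5.7000, (cx,cy)=(1.0000,0.0000)
member 2 (1-2): L=3.8498, (cx,cy)=(0.8006,-0.5993)
solve A·x = −loads:
  F[0-1] = +1466.5771 N (tension)
  F[0-2] = +1612.6996 N (tension)
  F[1-2] = -2014.4626 N (compression)
  Rx@0 = -2713.0200 N
  Ry@0 = -969.6100 N
  Ry@2 = +1207.1700 N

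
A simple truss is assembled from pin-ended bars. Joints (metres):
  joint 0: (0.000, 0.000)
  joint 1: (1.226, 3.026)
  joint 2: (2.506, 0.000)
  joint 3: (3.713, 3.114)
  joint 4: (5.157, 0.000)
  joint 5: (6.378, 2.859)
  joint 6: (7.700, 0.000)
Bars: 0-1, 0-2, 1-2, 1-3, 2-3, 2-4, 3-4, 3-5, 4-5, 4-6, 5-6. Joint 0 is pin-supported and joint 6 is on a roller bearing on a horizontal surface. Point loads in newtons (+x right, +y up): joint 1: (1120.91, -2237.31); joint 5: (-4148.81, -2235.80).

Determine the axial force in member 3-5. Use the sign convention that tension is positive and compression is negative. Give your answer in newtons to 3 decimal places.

-4033.939

N=7 nodes, M=11 members, R=3 reactions → 2N=14, M+R=14
member 0 (0-1): L=3.2649, (cx,cy)=(0.3755,0.9268)
member 1 (0-2): L=2.5060, (cx,cy)=(1.0000,0.0000)
member 2 (1-2): L=3.2856, (cx,cy)=(0.3896,-0.9210)
member 3 (1-3): L=2.4886, (cx,cy)=(0.9994,0.0354)
member 4 (2-3): L=3.3397, (cx,cy)=(0.3614,0.9324)
member 5 (2-4): L=2.6510, (cx,cy)=(1.0000,0.0000)
member 6 (3-4): L=3.4325, (cx,cy)=(0.4207,-0.9072)
member 7 (3-5): L=2.6772, (cx,cy)=(0.9955,-0.0952)
member 8 (4-5): L=3.1088, (cx,cy)=(0.3928,0.9196)
member 9 (4-6): L=2.5430, (cx,cy)=(1.0000,0.0000)
member 10 (5-6): L=3.1499, (cx,cy)=(0.4197,-0.9077)
solve A·x = −loads:
  F[0-1] = -3630.5748 N (compression)
  F[0-2] = -1664.5972 N (compression)
  F[1-2] = +1112.2197 N (tension)
  F[1-3] = -2919.3376 N (compression)
  F[2-3] = -1098.6019 N (compression)
  F[2-4] = -834.2573 N (compression)
  F[3-4] = +1666.4443 N (tension)
  F[3-5] = -4033.9387 N (compression)
  F[4-5] = -1643.9098 N (compression)
  F[4-6] = +512.4407 N (tension)
  F[5-6] = -1220.9623 N (compression)
  Rx@0 = +3027.9000 N
  Ry@0 = +3364.8892 N
  Ry@6 = +1108.2208 N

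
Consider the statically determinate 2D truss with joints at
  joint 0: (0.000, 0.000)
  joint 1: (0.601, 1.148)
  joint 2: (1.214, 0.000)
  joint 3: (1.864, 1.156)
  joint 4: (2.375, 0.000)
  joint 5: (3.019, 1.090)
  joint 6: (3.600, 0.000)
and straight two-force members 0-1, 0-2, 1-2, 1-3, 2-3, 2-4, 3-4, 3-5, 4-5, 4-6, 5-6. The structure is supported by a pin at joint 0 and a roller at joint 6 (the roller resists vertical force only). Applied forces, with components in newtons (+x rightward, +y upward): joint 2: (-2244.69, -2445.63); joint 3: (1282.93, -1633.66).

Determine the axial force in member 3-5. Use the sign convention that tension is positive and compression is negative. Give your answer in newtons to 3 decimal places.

-2267.744

N=7 nodes, M=11 members, R=3 reactions → 2N=14, M+R=14
member 0 (0-1): L=1.2958, (cx,cy)=(0.4638,0.8859)
member 1 (0-2): L=1.2140, (cx,cy)=(1.0000,0.0000)
member 2 (1-2): L=1.3014, (cx,cy)=(0.4710,-0.8821)
member 3 (1-3): L=1.2630, (cx,cy)=(1.0000,0.0063)
member 4 (2-3): L=1.3262, (cx,cy)=(0.4901,0.8717)
member 5 (2-4): L=1.1610, (cx,cy)=(1.0000,0.0000)
member 6 (3-4): L=1.2639, (cx,cy)=(0.4043,-0.9146)
member 7 (3-5): L=1.1569, (cx,cy)=(0.9984,-0.0570)
member 8 (4-5): L=1.2660, (cx,cy)=(0.5087,0.8610)
member 9 (4-6): L=1.2250, (cx,cy)=(1.0000,0.0000)
member 10 (5-6): L=1.2352, (cx,cy)=(0.4704,-0.8825)
solve A·x = −loads:
  F[0-1] = -2253.8089 N (compression)
  F[0-2] = +83.5681 N (tension)
  F[1-2] = +2248.4540 N (tension)
  F[1-3] = -2104.4526 N (compression)
  F[2-3] = +530.2852 N (tension)
  F[2-4] = +3127.4381 N (tension)
  F[3-4] = -2135.4999 N (compression)
  F[3-5] = -2267.7438 N (compression)
  F[4-5] = +2268.6153 N (tension)
  F[4-6] = +1110.0600 N (tension)
  F[5-6] = -2359.9313 N (compression)
  Rx@0 = +961.7600 N
  Ry@0 = +1996.7333 N
  Ry@6 = +2082.5567 N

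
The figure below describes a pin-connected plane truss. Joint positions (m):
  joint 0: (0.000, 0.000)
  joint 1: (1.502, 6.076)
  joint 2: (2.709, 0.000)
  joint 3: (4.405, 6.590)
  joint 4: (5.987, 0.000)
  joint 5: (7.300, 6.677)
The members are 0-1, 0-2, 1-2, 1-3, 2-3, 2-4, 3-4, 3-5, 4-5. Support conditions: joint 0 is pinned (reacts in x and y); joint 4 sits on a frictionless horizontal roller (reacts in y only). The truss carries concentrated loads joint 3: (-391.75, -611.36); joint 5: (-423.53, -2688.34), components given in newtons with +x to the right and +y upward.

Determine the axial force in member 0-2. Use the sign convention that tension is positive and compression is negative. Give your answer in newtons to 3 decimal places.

-697.731

N=6 nodes, M=9 members, R=3 reactions → 2N=12, M+R=12
member 0 (0-1): L=6.2589, (cx,cy)=(0.2400,0.9708)
member 1 (0-2): L=2.7090, (cx,cy)=(1.0000,0.0000)
member 2 (1-2): L=6.1947, (cx,cy)=(0.1948,-0.9808)
member 3 (1-3): L=2.9482, (cx,cy)=(0.9847,0.1743)
member 4 (2-3): L=6.8047, (cx,cy)=(0.2492,0.9684)
member 5 (2-4): L=3.2780, (cx,cy)=(1.0000,0.0000)
member 6 (3-4): L=6.7772, (cx,cy)=(0.2334,-0.9724)
member 7 (3-5): L=2.8963, (cx,cy)=(0.9995,0.0300)
member 8 (4-5): L=6.8049, (cx,cy)=(0.1929,0.9812)
solve A·x = −loads:
  F[0-1] = -489.8313 N (compression)
  F[0-2] = -697.7311 N (compression)
  F[1-2] = +447.8378 N (tension)
  F[1-3] = -207.9926 N (compression)
  F[2-3] = -453.5683 N (compression)
  F[2-4] = -497.4265 N (compression)
  F[3-4] = -136.4338 N (compression)
  F[3-5] = +105.7918 N (tension)
  F[4-5] = -2743.0638 N (compression)
  Rx@0 = +815.2800 N
  Ry@0 = +475.5175 N
  Ry@4 = +2824.1825 N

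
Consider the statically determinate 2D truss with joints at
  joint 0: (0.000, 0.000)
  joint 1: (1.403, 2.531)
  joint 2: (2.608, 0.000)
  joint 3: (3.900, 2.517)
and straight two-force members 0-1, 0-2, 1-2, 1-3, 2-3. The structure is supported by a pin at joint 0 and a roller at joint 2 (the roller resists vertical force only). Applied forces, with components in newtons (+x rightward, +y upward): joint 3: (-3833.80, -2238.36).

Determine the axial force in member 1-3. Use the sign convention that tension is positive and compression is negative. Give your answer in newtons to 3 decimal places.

-2677.166

N=4 nodes, M=5 members, R=3 reactions → 2N=8, M+R=8
member 0 (0-1): L=2.8939, (cx,cy)=(0.4848,0.8746)
member 1 (0-2): L=2.6080, (cx,cy)=(1.0000,0.0000)
member 2 (1-2): L=2.8032, (cx,cy)=(0.4299,-0.9029)
member 3 (1-3): L=2.4970, (cx,cy)=(1.0000,-0.0056)
member 4 (2-3): L=2.8292, (cx,cy)=(0.4567,0.8896)
solve A·x = −loads:
  F[0-1] = -2962.6211 N (compression)
  F[0-2] = -2397.4585 N (compression)
  F[1-2] = +2886.4509 N (tension)
  F[1-3] = -2677.1659 N (compression)
  F[2-3] = -2532.8987 N (compression)
  Rx@0 = +3833.8000 N
  Ry@0 = +2591.1478 N
  Ry@2 = -352.7878 N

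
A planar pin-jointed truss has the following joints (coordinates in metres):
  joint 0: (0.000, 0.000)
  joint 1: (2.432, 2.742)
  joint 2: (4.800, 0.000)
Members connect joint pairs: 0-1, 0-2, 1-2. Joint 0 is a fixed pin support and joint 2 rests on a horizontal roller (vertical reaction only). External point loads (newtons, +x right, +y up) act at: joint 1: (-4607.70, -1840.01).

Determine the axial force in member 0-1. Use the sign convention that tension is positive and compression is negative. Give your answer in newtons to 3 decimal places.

-4731.638

N=3 nodes, M=3 members, R=3 reactions → 2N=6, M+R=6
member 0 (0-1): L=3.6651, (cx,cy)=(0.6636,0.7481)
member 1 (0-2): L=4.8000, (cx,cy)=(1.0000,0.0000)
member 2 (1-2): L=3.6230, (cx,cy)=(0.6536,-0.7568)
solve A·x = −loads:
  F[0-1] = -4731.6377 N (compression)
  F[0-2] = -1468.0191 N (compression)
  F[1-2] = +2246.0324 N (tension)
  Rx@0 = +4607.7000 N
  Ry@0 = +3539.8869 N
  Ry@2 = -1699.8769 N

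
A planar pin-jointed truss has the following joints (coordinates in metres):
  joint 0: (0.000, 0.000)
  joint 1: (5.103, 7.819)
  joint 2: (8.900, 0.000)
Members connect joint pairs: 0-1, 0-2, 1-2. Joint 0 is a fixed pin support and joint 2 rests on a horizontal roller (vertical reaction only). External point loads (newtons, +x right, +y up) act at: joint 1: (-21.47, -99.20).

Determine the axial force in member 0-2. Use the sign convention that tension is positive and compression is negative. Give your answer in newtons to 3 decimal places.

18.461

N=3 nodes, M=3 members, R=3 reactions → 2N=6, M+R=6
member 0 (0-1): L=9.3369, (cx,cy)=(0.5465,0.8374)
member 1 (0-2): L=8.9000, (cx,cy)=(1.0000,0.0000)
member 2 (1-2): L=8.6922, (cx,cy)=(0.4368,-0.8995)
solve A·x = −loads:
  F[0-1] = -73.0613 N (compression)
  F[0-2] = +18.4611 N (tension)
  F[1-2] = -42.2616 N (compression)
  Rx@0 = +21.4700 N
  Ry@0 = +61.1839 N
  Ry@2 = +38.0161 N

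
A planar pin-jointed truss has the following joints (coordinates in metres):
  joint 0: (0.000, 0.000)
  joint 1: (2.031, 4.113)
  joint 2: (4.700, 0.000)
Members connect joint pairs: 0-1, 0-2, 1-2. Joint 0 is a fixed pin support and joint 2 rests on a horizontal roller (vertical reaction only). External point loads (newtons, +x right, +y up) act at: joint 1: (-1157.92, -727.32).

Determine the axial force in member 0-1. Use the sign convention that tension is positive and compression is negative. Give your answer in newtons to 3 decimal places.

-1590.748

N=3 nodes, M=3 members, R=3 reactions → 2N=6, M+R=6
member 0 (0-1): L=4.5871, (cx,cy)=(0.4428,0.8966)
member 1 (0-2): L=4.7000, (cx,cy)=(1.0000,0.0000)
member 2 (1-2): L=4.9031, (cx,cy)=(0.5444,-0.8389)
solve A·x = −loads:
  F[0-1] = -1590.7482 N (compression)
  F[0-2] = -453.5990 N (compression)
  F[1-2] = +833.2853 N (tension)
  Rx@0 = +1157.9200 N
  Ry@0 = +1426.3281 N
  Ry@2 = -699.0081 N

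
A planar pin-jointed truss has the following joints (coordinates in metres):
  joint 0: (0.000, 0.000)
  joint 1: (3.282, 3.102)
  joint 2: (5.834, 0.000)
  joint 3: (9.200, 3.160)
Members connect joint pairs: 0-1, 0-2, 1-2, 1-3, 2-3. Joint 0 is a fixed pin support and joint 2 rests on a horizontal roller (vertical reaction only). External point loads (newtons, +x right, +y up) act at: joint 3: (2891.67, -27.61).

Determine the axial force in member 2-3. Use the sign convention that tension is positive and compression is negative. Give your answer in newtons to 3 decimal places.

-82.608

N=4 nodes, M=5 members, R=3 reactions → 2N=8, M+R=8
member 0 (0-1): L=4.5160, (cx,cy)=(0.7268,0.6869)
member 1 (0-2): L=5.8340, (cx,cy)=(1.0000,0.0000)
member 2 (1-2): L=4.0169, (cx,cy)=(0.6353,-0.7722)
member 3 (1-3): L=5.9183, (cx,cy)=(1.0000,0.0098)
member 4 (2-3): L=4.6169, (cx,cy)=(0.7291,0.6844)
solve A·x = −loads:
  F[0-1] = +2303.4179 N (tension)
  F[0-2] = +1217.6491 N (tension)
  F[1-2] = -2011.3783 N (compression)
  F[1-3] = +2952.0380 N (tension)
  F[2-3] = -82.6076 N (compression)
  Rx@0 = -2891.6700 N
  Ry@0 = -1582.2099 N
  Ry@2 = +1609.8199 N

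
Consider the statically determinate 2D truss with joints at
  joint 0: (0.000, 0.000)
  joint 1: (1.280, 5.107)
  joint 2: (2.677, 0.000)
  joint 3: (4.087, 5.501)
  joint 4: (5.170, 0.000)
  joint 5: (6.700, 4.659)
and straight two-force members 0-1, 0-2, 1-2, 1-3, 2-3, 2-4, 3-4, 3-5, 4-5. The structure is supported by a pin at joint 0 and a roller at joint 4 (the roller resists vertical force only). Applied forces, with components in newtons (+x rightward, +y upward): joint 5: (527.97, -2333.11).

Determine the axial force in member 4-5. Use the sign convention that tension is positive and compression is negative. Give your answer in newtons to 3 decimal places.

N=6 nodes, M=9 members, R=3 reactions → 2N=12, M+R=12
member 0 (0-1): L=5.2650, (cx,cy)=(0.2431,0.9700)
member 1 (0-2): L=2.6770, (cx,cy)=(1.0000,0.0000)
member 2 (1-2): L=5.2946, (cx,cy)=(0.2639,-0.9646)
member 3 (1-3): L=2.8345, (cx,cy)=(0.9903,0.1390)
member 4 (2-3): L=5.6788, (cx,cy)=(0.2483,0.9687)
member 5 (2-4): L=2.4930, (cx,cy)=(1.0000,0.0000)
member 6 (3-4): L=5.6066, (cx,cy)=(0.1932,-0.9812)
member 7 (3-5): L=2.7453, (cx,cy)=(0.9518,-0.3067)
member 8 (4-5): L=4.9038, (cx,cy)=(0.3120,0.9501)
solve A·x = −loads:
  F[0-1] = +1202.3148 N (tension)
  F[0-2] = +235.6674 N (tension)
  F[1-2] = -1123.4178 N (compression)
  F[1-3] = +594.4904 N (tension)
  F[2-3] = +1118.6367 N (tension)
  F[2-4] = -338.4962 N (compression)
  F[3-4] = -1572.9826 N (compression)
  F[3-5] = +1229.5716 N (tension)
  F[4-5] = -2058.7661 N (compression)
  Rx@0 = -527.9700 N
  Ry@0 = -1166.2419 N
  Ry@4 = +3499.3519 N

-2058.766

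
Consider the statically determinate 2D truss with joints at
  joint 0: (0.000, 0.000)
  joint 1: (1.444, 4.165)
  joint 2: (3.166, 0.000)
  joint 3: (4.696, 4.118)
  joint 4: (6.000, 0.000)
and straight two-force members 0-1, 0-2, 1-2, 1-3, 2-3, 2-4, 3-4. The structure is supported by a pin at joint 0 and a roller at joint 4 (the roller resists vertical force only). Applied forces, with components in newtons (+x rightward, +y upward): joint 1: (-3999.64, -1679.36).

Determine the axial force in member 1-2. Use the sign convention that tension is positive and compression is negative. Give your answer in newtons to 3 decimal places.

2541.613

N=5 nodes, M=7 members, R=3 reactions → 2N=10, M+R=10
member 0 (0-1): L=4.4082, (cx,cy)=(0.3276,0.9448)
member 1 (0-2): L=3.1660, (cx,cy)=(1.0000,0.0000)
member 2 (1-2): L=4.5069, (cx,cy)=(0.3821,-0.9241)
member 3 (1-3): L=3.2523, (cx,cy)=(0.9999,-0.0145)
member 4 (2-3): L=4.3930, (cx,cy)=(0.3483,0.9374)
member 5 (2-4): L=2.8340, (cx,cy)=(1.0000,0.0000)
member 6 (3-4): L=4.3195, (cx,cy)=(0.3019,-0.9533)
solve A·x = −loads:
  F[0-1] = -4288.2046 N (compression)
  F[0-2] = -2594.9519 N (compression)
  F[1-2] = +2541.6131 N (tension)
  F[1-3] = +1624.0285 N (tension)
  F[2-3] = -2505.6577 N (compression)
  F[2-4] = -751.1935 N (compression)
  F[3-4] = +2488.3460 N (tension)
  Rx@0 = +3999.6400 N
  Ry@0 = +4051.6108 N
  Ry@4 = -2372.2508 N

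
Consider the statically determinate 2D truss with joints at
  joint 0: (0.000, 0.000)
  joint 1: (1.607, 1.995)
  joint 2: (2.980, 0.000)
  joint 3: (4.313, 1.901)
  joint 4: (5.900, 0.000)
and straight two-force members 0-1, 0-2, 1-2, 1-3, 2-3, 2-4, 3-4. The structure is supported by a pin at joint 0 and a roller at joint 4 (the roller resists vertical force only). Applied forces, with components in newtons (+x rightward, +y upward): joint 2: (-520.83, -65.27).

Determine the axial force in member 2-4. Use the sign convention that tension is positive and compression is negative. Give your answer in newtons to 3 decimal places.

27.522

N=5 nodes, M=7 members, R=3 reactions → 2N=10, M+R=10
member 0 (0-1): L=2.5617, (cx,cy)=(0.6273,0.7788)
member 1 (0-2): L=2.9800, (cx,cy)=(1.0000,0.0000)
member 2 (1-2): L=2.4218, (cx,cy)=(0.5669,-0.8238)
member 3 (1-3): L=2.7076, (cx,cy)=(0.9994,-0.0347)
member 4 (2-3): L=2.3218, (cx,cy)=(0.5741,0.8188)
member 5 (2-4): L=2.9200, (cx,cy)=(1.0000,0.0000)
member 6 (3-4): L=2.4764, (cx,cy)=(0.6409,-0.7677)
solve A·x = −loads:
  F[0-1] = -41.4797 N (compression)
  F[0-2] = -494.8094 N (compression)
  F[1-2] = +41.2986 N (tension)
  F[1-3] = -49.4639 N (compression)
  F[2-3] = +38.1668 N (tension)
  F[2-4] = +27.5215 N (tension)
  F[3-4] = -42.9447 N (compression)
  Rx@0 = +520.8300 N
  Ry@0 = +32.3031 N
  Ry@4 = +32.9669 N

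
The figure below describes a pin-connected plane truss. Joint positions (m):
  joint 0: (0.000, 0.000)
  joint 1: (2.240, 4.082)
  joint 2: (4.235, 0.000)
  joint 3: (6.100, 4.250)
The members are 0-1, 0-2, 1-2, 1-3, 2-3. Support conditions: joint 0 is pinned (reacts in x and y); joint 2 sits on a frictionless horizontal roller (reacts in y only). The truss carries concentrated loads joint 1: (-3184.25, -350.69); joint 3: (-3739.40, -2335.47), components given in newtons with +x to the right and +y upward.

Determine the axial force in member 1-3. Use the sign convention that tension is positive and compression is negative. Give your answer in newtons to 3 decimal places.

-2770.015

N=4 nodes, M=5 members, R=3 reactions → 2N=8, M+R=8
member 0 (0-1): L=4.6562, (cx,cy)=(0.4811,0.8767)
member 1 (0-2): L=4.2350, (cx,cy)=(1.0000,0.0000)
member 2 (1-2): L=4.5434, (cx,cy)=(0.4391,-0.8984)
member 3 (1-3): L=3.8637, (cx,cy)=(0.9991,0.0435)
member 4 (2-3): L=4.6412, (cx,cy)=(0.4018,0.9157)
solve A·x = −loads:
  F[0-1] = -6796.7571 N (compression)
  F[0-2] = -3653.8824 N (compression)
  F[1-2] = +6107.7304 N (tension)
  F[1-3] = -2770.0153 N (compression)
  F[2-3] = -2418.9095 N (compression)
  Rx@0 = +6923.6500 N
  Ry@0 = +5958.5675 N
  Ry@2 = -3272.4075 N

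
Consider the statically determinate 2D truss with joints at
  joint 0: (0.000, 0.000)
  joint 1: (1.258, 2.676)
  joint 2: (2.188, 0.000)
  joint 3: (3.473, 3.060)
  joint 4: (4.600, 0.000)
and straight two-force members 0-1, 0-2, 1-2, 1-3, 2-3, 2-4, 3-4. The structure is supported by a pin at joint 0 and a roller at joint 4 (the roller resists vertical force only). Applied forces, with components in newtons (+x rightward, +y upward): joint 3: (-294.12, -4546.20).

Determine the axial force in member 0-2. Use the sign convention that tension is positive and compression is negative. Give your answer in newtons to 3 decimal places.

321.469

N=5 nodes, M=7 members, R=3 reactions → 2N=10, M+R=10
member 0 (0-1): L=2.9569, (cx,cy)=(0.4254,0.9050)
member 1 (0-2): L=2.1880, (cx,cy)=(1.0000,0.0000)
member 2 (1-2): L=2.8330, (cx,cy)=(0.3283,-0.9446)
member 3 (1-3): L=2.2480, (cx,cy)=(0.9853,0.1708)
member 4 (2-3): L=3.3189, (cx,cy)=(0.3872,0.9220)
member 5 (2-4): L=2.4120, (cx,cy)=(1.0000,0.0000)
member 6 (3-4): L=3.2609, (cx,cy)=(0.3456,-0.9384)
solve A·x = −loads:
  F[0-1] = -1446.9516 N (compression)
  F[0-2] = +321.4692 N (tension)
  F[1-2] = +1200.9588 N (tension)
  F[1-3] = -1024.8958 N (compression)
  F[2-3] = -1230.3690 N (compression)
  F[2-4] = +1192.0888 N (tension)
  F[3-4] = -3449.2722 N (compression)
  Rx@0 = +294.1200 N
  Ry@0 = +1309.4727 N
  Ry@4 = +3236.7273 N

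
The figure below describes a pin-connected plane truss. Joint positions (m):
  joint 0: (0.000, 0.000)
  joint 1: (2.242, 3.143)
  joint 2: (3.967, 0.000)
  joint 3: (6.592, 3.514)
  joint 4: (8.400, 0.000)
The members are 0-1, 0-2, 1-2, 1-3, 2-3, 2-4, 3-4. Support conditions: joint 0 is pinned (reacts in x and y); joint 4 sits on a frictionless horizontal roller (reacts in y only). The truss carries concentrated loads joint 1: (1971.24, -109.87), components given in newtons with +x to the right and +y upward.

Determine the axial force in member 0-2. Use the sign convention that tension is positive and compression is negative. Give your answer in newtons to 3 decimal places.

N=5 nodes, M=7 members, R=3 reactions → 2N=10, M+R=10
member 0 (0-1): L=3.8607, (cx,cy)=(0.5807,0.8141)
member 1 (0-2): L=3.9670, (cx,cy)=(1.0000,0.0000)
member 2 (1-2): L=3.5853, (cx,cy)=(0.4811,-0.8766)
member 3 (1-3): L=4.3658, (cx,cy)=(0.9964,0.0850)
member 4 (2-3): L=4.3862, (cx,cy)=(0.5985,0.8011)
member 5 (2-4): L=4.4330, (cx,cy)=(1.0000,0.0000)
member 6 (3-4): L=3.9518, (cx,cy)=(0.4575,-0.8892)
solve A·x = −loads:
  F[0-1] = +807.0587 N (tension)
  F[0-2] = +1502.5620 N (tension)
  F[1-2] = -975.3360 N (compression)
  F[1-3] = -1037.0431 N (compression)
  F[2-3] = +1067.2489 N (tension)
  F[2-4] = +394.5788 N (tension)
  F[3-4] = -862.4521 N (compression)
  Rx@0 = -1971.2400 N
  Ry@0 = -657.0271 N
  Ry@4 = +766.8971 N

1502.562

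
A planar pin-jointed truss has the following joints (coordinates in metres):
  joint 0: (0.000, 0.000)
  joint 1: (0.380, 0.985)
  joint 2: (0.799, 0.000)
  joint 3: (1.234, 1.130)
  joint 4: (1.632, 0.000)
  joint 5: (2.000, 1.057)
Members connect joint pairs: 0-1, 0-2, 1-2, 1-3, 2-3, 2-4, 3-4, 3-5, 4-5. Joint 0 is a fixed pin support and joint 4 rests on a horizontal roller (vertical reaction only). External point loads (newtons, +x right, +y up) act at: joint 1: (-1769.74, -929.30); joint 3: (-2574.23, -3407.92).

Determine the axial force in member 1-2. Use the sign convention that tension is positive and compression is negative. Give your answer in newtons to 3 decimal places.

N=6 nodes, M=9 members, R=3 reactions → 2N=12, M+R=12
member 0 (0-1): L=1.0558, (cx,cy)=(0.3599,0.9330)
member 1 (0-2): L=0.7990, (cx,cy)=(1.0000,0.0000)
member 2 (1-2): L=1.0704, (cx,cy)=(0.3914,-0.9202)
member 3 (1-3): L=0.8662, (cx,cy)=(0.9859,0.1674)
member 4 (2-3): L=1.2108, (cx,cy)=(0.3593,0.9332)
member 5 (2-4): L=0.8330, (cx,cy)=(1.0000,0.0000)
member 6 (3-4): L=1.1980, (cx,cy)=(0.3322,-0.9432)
member 7 (3-5): L=0.7695, (cx,cy)=(0.9955,-0.0949)
member 8 (4-5): L=1.1192, (cx,cy)=(0.3288,0.9444)
solve A·x = −loads:
  F[0-1] = -4710.2375 N (compression)
  F[0-2] = -2648.6097 N (compression)
  F[1-2] = +3524.8799 N (tension)
  F[1-3] = -1324.0724 N (compression)
  F[2-3] = -3475.6486 N (compression)
  F[2-4] = -20.1932 N (compression)
  F[3-4] = +60.7846 N (tension)
  F[3-5] = +0.0000 N (tension)
  F[4-5] = -0.0000 N (compression)
  Rx@0 = +4343.9700 N
  Ry@0 = +4394.5524 N
  Ry@4 = -57.3324 N

3524.880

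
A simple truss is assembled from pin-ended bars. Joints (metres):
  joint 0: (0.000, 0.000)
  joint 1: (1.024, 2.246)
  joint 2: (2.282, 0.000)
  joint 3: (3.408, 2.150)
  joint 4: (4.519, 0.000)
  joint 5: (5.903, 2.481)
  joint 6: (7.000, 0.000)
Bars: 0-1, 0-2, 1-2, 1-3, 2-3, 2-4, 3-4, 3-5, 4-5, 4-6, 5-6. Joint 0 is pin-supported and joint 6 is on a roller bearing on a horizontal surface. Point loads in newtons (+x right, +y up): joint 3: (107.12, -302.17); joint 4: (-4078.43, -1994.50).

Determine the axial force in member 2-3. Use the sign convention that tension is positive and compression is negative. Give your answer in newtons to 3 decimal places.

-975.055

N=7 nodes, M=11 members, R=3 reactions → 2N=14, M+R=14
member 0 (0-1): L=2.4684, (cx,cy)=(0.4148,0.9099)
member 1 (0-2): L=2.2820, (cx,cy)=(1.0000,0.0000)
member 2 (1-2): L=2.5743, (cx,cy)=(0.4887,-0.8725)
member 3 (1-3): L=2.3859, (cx,cy)=(0.9992,-0.0402)
member 4 (2-3): L=2.4270, (cx,cy)=(0.4639,0.8859)
member 5 (2-4): L=2.2370, (cx,cy)=(1.0000,0.0000)
member 6 (3-4): L=2.4201, (cx,cy)=(0.4591,-0.8884)
member 7 (3-5): L=2.5169, (cx,cy)=(0.9913,0.1315)
member 8 (4-5): L=2.8409, (cx,cy)=(0.4872,0.8733)
member 9 (4-6): L=2.4810, (cx,cy)=(1.0000,0.0000)
member 10 (5-6): L=2.7127, (cx,cy)=(0.4044,-0.9146)
solve A·x = −loads:
  F[0-1] = -911.1642 N (compression)
  F[0-2] = -3593.3222 N (compression)
  F[1-2] = +990.0279 N (tension)
  F[1-3] = -862.4874 N (compression)
  F[2-3] = -975.0550 N (compression)
  F[2-4] = -2657.1487 N (compression)
  F[3-4] = +356.4078 N (tension)
  F[3-5] = -1598.7853 N (compression)
  F[4-5] = +1921.2762 N (tension)
  F[4-6] = +648.9177 N (tension)
  F[5-6] = -1604.6696 N (compression)
  Rx@0 = +3971.3100 N
  Ry@0 = +829.0630 N
  Ry@6 = +1467.6070 N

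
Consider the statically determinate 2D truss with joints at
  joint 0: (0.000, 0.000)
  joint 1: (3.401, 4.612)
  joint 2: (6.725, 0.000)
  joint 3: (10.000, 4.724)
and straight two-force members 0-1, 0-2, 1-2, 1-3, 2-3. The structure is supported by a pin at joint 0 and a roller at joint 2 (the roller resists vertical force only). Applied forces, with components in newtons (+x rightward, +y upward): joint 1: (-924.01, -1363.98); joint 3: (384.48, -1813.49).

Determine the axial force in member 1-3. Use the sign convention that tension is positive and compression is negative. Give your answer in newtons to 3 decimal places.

N=4 nodes, M=5 members, R=3 reactions → 2N=8, M+R=8
member 0 (0-1): L=5.7304, (cx,cy)=(0.5935,0.8048)
member 1 (0-2): L=6.7250, (cx,cy)=(1.0000,0.0000)
member 2 (1-2): L=5.6850, (cx,cy)=(0.5847,-0.8113)
member 3 (1-3): L=6.6000, (cx,cy)=(0.9999,0.0170)
member 4 (2-3): L=5.7482, (cx,cy)=(0.5697,0.8218)
solve A·x = −loads:
  F[0-1] = -192.1369 N (compression)
  F[0-2] = -425.4962 N (compression)
  F[1-2] = -1455.9517 N (compression)
  F[1-3] = +1661.5016 N (tension)
  F[2-3] = -2240.9771 N (compression)
  Rx@0 = +539.5300 N
  Ry@0 = +154.6380 N
  Ry@2 = +3022.8320 N

1661.502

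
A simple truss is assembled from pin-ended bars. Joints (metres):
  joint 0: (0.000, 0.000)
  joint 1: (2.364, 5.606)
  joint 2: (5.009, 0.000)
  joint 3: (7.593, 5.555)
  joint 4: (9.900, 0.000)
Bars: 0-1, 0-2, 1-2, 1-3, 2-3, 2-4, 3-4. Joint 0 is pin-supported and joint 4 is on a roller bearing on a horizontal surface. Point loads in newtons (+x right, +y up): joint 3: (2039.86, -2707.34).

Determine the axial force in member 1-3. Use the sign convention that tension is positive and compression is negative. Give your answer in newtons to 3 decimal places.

461.135

N=5 nodes, M=7 members, R=3 reactions → 2N=10, M+R=10
member 0 (0-1): L=6.0841, (cx,cy)=(0.3886,0.9214)
member 1 (0-2): L=5.0090, (cx,cy)=(1.0000,0.0000)
member 2 (1-2): L=6.1986, (cx,cy)=(0.4267,-0.9044)
member 3 (1-3): L=5.2292, (cx,cy)=(1.0000,-0.0098)
member 4 (2-3): L=6.1266, (cx,cy)=(0.4218,0.9067)
member 5 (2-4): L=4.8910, (cx,cy)=(1.0000,0.0000)
member 6 (3-4): L=6.0150, (cx,cy)=(0.3835,-0.9235)
solve A·x = −loads:
  F[0-1] = +557.5016 N (tension)
  F[0-2] = +1823.2391 N (tension)
  F[1-2] = -572.9751 N (compression)
  F[1-3] = +461.1347 N (tension)
  F[2-3] = +571.5133 N (tension)
  F[2-4] = +1337.7011 N (tension)
  F[3-4] = -3487.7667 N (compression)
  Rx@0 = -2039.8600 N
  Ry@0 = -513.6959 N
  Ry@4 = +3221.0359 N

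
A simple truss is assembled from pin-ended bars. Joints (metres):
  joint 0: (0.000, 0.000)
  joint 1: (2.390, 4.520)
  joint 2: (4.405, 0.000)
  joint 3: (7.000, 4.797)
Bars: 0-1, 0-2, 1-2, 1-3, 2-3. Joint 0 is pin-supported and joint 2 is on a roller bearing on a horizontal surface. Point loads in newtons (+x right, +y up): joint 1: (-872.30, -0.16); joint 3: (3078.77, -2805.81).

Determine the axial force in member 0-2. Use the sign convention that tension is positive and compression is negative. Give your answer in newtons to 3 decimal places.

N=4 nodes, M=5 members, R=3 reactions → 2N=8, M+R=8
member 0 (0-1): L=5.1130, (cx,cy)=(0.4674,0.8840)
member 1 (0-2): L=4.4050, (cx,cy)=(1.0000,0.0000)
member 2 (1-2): L=4.9488, (cx,cy)=(0.4072,-0.9134)
member 3 (1-3): L=4.6183, (cx,cy)=(0.9982,0.0600)
member 4 (2-3): L=5.4539, (cx,cy)=(0.4758,0.8796)
solve A·x = −loads:
  F[0-1] = +4649.7687 N (tension)
  F[0-2] = +32.9898 N (tension)
  F[1-2] = -4188.0868 N (compression)
  F[1-3] = +4759.6099 N (tension)
  F[2-3] = -3514.6168 N (compression)
  Rx@0 = -2206.4700 N
  Ry@0 = -4110.5149 N
  Ry@2 = +6916.4849 N

32.990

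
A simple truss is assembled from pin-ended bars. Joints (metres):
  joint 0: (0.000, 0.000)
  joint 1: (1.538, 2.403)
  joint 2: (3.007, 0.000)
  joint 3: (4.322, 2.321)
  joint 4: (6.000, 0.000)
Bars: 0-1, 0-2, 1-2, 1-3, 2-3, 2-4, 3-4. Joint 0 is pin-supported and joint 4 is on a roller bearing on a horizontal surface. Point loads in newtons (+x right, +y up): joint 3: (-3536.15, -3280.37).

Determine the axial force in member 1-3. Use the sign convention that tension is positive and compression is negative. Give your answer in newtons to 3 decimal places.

-2913.428

N=5 nodes, M=7 members, R=3 reactions → 2N=10, M+R=10
member 0 (0-1): L=2.8530, (cx,cy)=(0.5391,0.8423)
member 1 (0-2): L=3.0070, (cx,cy)=(1.0000,0.0000)
member 2 (1-2): L=2.8164, (cx,cy)=(0.5216,-0.8532)
member 3 (1-3): L=2.7852, (cx,cy)=(0.9996,-0.0294)
member 4 (2-3): L=2.6676, (cx,cy)=(0.4929,0.8701)
member 5 (2-4): L=2.9930, (cx,cy)=(1.0000,0.0000)
member 6 (3-4): L=2.8640, (cx,cy)=(0.5859,-0.8104)
solve A·x = −loads:
  F[0-1] = -2713.3123 N (compression)
  F[0-2] = -2073.4750 N (compression)
  F[1-2] = +2779.0412 N (tension)
  F[1-3] = -2913.4282 N (compression)
  F[2-3] = -2725.1990 N (compression)
  F[2-4] = +719.3922 N (tension)
  F[3-4] = -1227.8713 N (compression)
  Rx@0 = +3536.1500 N
  Ry@0 = +2285.3108 N
  Ry@4 = +995.0592 N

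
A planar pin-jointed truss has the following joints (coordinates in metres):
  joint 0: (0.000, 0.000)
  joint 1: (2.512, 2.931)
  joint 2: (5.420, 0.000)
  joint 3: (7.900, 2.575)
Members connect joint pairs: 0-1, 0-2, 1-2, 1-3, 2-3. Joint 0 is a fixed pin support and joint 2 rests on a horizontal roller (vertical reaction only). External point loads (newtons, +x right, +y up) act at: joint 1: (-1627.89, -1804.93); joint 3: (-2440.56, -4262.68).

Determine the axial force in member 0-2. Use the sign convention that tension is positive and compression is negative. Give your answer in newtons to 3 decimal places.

-3161.899

N=4 nodes, M=5 members, R=3 reactions → 2N=8, M+R=8
member 0 (0-1): L=3.8602, (cx,cy)=(0.6507,0.7593)
member 1 (0-2): L=5.4200, (cx,cy)=(1.0000,0.0000)
member 2 (1-2): L=4.1288, (cx,cy)=(0.7043,-0.7099)
member 3 (1-3): L=5.3997, (cx,cy)=(0.9978,-0.0659)
member 4 (2-3): L=3.5751, (cx,cy)=(0.6937,0.7203)
solve A·x = −loads:
  F[0-1] = -1393.0896 N (compression)
  F[0-2] = -3161.8988 N (compression)
  F[1-2] = -1198.2013 N (compression)
  F[1-3] = +1568.6641 N (tension)
  F[2-3] = -5774.5963 N (compression)
  Rx@0 = +4068.4500 N
  Ry@0 = +1057.7634 N
  Ry@2 = +5009.8466 N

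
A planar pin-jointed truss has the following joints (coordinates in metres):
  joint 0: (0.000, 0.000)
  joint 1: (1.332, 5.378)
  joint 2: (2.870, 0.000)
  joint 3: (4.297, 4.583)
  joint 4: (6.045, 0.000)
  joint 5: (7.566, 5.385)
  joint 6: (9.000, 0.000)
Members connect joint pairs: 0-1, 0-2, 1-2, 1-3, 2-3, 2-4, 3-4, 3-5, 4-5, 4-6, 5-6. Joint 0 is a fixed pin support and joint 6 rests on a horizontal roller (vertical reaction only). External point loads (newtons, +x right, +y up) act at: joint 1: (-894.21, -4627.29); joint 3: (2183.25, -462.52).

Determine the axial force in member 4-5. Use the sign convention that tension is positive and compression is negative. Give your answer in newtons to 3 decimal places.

N=7 nodes, M=11 members, R=3 reactions → 2N=14, M+R=14
member 0 (0-1): L=5.5405, (cx,cy)=(0.2404,0.9707)
member 1 (0-2): L=2.8700, (cx,cy)=(1.0000,0.0000)
member 2 (1-2): L=5.5936, (cx,cy)=(0.2750,-0.9615)
member 3 (1-3): L=3.0697, (cx,cy)=(0.9659,-0.2590)
member 4 (2-3): L=4.8000, (cx,cy)=(0.2973,0.9548)
member 5 (2-4): L=3.1750, (cx,cy)=(1.0000,0.0000)
member 6 (3-4): L=4.9050, (cx,cy)=(0.3564,-0.9343)
member 7 (3-5): L=3.3659, (cx,cy)=(0.9712,0.2383)
member 8 (4-5): L=5.5957, (cx,cy)=(0.2718,0.9623)
member 9 (4-6): L=2.9550, (cx,cy)=(1.0000,0.0000)
member 10 (5-6): L=5.5727, (cx,cy)=(0.2573,-0.9663)
solve A·x = −loads:
  F[0-1] = -3715.7019 N (compression)
  F[0-2] = +2182.3380 N (tension)
  F[1-2] = -1149.9073 N (compression)
  F[1-3] = +328.2877 N (tension)
  F[2-3] = +1157.9396 N (tension)
  F[2-4] = +1521.9185 N (tension)
  F[3-4] = -1816.9023 N (compression)
  F[3-5] = -900.3633 N (compression)
  F[4-5] = +1764.0320 N (tension)
  F[4-6] = +394.9387 N (tension)
  F[5-6] = -1534.7704 N (compression)
  Rx@0 = -1289.0400 N
  Ry@0 = +3606.7242 N
  Ry@6 = +1483.0858 N

1764.032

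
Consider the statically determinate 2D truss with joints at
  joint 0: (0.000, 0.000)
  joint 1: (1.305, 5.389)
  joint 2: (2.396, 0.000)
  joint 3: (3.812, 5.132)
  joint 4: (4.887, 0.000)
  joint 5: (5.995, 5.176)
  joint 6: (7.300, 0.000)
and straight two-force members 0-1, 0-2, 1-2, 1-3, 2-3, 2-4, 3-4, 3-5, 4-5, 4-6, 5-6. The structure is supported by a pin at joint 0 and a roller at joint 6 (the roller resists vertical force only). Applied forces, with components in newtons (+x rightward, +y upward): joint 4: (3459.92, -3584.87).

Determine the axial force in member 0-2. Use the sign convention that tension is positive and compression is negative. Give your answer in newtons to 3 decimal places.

3746.873

N=7 nodes, M=11 members, R=3 reactions → 2N=14, M+R=14
member 0 (0-1): L=5.5448, (cx,cy)=(0.2354,0.9719)
member 1 (0-2): L=2.3960, (cx,cy)=(1.0000,0.0000)
member 2 (1-2): L=5.4983, (cx,cy)=(0.1984,-0.9801)
member 3 (1-3): L=2.5201, (cx,cy)=(0.9948,-0.1020)
member 4 (2-3): L=5.3238, (cx,cy)=(0.2660,0.9640)
member 5 (2-4): L=2.4910, (cx,cy)=(1.0000,0.0000)
member 6 (3-4): L=5.2434, (cx,cy)=(0.2050,-0.9788)
member 7 (3-5): L=2.1834, (cx,cy)=(0.9998,0.0202)
member 8 (4-5): L=5.2933, (cx,cy)=(0.2093,0.9778)
member 9 (4-6): L=2.4130, (cx,cy)=(1.0000,0.0000)
member 10 (5-6): L=5.3380, (cx,cy)=(0.2445,-0.9697)
solve A·x = −loads:
  F[0-1] = -1219.2207 N (compression)
  F[0-2] = +3746.8726 N (tension)
  F[1-2] = +1265.2835 N (tension)
  F[1-3] = -540.8348 N (compression)
  F[2-3] = -1286.4642 N (compression)
  F[2-4] = +4340.1053 N (tension)
  F[3-4] = +1187.5495 N (tension)
  F[3-5] = -1123.8854 N (compression)
  F[4-5] = +2477.4302 N (tension)
  F[4-6] = +605.0749 N (tension)
  F[5-6] = -2475.0008 N (compression)
  Rx@0 = -3459.9200 N
  Ry@0 = +1184.9714 N
  Ry@6 = +2399.8986 N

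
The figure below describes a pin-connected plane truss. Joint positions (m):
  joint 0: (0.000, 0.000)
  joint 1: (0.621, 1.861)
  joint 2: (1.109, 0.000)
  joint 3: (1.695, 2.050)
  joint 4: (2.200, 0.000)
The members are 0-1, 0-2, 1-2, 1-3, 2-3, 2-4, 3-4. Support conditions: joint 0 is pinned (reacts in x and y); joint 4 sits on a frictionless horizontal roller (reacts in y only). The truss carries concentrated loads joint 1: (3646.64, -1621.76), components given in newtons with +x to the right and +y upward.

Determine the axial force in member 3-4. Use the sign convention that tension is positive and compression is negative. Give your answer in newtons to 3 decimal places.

-3648.408

N=5 nodes, M=7 members, R=3 reactions → 2N=10, M+R=10
member 0 (0-1): L=1.9619, (cx,cy)=(0.3165,0.9486)
member 1 (0-2): L=1.1090, (cx,cy)=(1.0000,0.0000)
member 2 (1-2): L=1.9239, (cx,cy)=(0.2536,-0.9673)
member 3 (1-3): L=1.0905, (cx,cy)=(0.9849,0.1733)
member 4 (2-3): L=2.1321, (cx,cy)=(0.2748,0.9615)
member 5 (2-4): L=1.0910, (cx,cy)=(1.0000,0.0000)
member 6 (3-4): L=2.1113, (cx,cy)=(0.2392,-0.9710)
solve A·x = −loads:
  F[0-1] = +2024.8602 N (tension)
  F[0-2] = +3005.7037 N (tension)
  F[1-2] = -4023.4301 N (compression)
  F[1-3] = -2015.6692 N (compression)
  F[2-3] = +4047.7334 N (tension)
  F[2-4] = +872.6658 N (tension)
  F[3-4] = -3648.4084 N (compression)
  Rx@0 = -3646.6400 N
  Ry@0 = -1920.7445 N
  Ry@4 = +3542.5045 N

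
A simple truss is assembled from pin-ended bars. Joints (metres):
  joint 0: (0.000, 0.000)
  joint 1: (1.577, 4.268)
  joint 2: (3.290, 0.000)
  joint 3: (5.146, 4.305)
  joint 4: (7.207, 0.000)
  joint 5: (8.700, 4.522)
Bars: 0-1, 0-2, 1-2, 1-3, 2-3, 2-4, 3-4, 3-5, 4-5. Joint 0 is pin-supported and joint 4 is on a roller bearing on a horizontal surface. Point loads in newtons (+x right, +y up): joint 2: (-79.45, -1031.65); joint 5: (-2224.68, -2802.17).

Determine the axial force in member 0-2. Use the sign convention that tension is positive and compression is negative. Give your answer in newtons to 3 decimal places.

N=6 nodes, M=9 members, R=3 reactions → 2N=12, M+R=12
member 0 (0-1): L=4.5500, (cx,cy)=(0.3466,0.9380)
member 1 (0-2): L=3.2900, (cx,cy)=(1.0000,0.0000)
member 2 (1-2): L=4.5989, (cx,cy)=(0.3725,-0.9280)
member 3 (1-3): L=3.5692, (cx,cy)=(0.9999,0.0104)
member 4 (2-3): L=4.6880, (cx,cy)=(0.3959,0.9183)
member 5 (2-4): L=3.9170, (cx,cy)=(1.0000,0.0000)
member 6 (3-4): L=4.7729, (cx,cy)=(0.4318,-0.9020)
member 7 (3-5): L=3.5606, (cx,cy)=(0.9981,0.0609)
member 8 (4-5): L=4.7621, (cx,cy)=(0.3135,0.9496)
solve A·x = −loads:
  F[0-1] = -1467.0001 N (compression)
  F[0-2] = -1795.6805 N (compression)
  F[1-2] = +1470.9678 N (tension)
  F[1-3] = -1056.4088 N (compression)
  F[2-3] = -363.1396 N (compression)
  F[2-4] = -1024.5607 N (compression)
  F[3-4] = +292.0764 N (tension)
  F[3-5] = -1328.7111 N (compression)
  F[4-5] = -2865.6728 N (compression)
  Rx@0 = +2304.1300 N
  Ry@0 = +1376.0700 N
  Ry@4 = +2457.7500 N

-1795.681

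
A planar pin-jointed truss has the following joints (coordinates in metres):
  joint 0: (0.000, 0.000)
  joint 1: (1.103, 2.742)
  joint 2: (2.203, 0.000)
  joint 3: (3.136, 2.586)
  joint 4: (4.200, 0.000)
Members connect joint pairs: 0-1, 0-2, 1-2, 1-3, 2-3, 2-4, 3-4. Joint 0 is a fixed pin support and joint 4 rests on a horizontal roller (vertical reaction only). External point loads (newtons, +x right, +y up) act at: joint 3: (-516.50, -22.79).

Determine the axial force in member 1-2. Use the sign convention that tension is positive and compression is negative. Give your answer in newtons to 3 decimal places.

371.064

N=5 nodes, M=7 members, R=3 reactions → 2N=10, M+R=10
member 0 (0-1): L=2.9555, (cx,cy)=(0.3732,0.9278)
member 1 (0-2): L=2.2030, (cx,cy)=(1.0000,0.0000)
member 2 (1-2): L=2.9544, (cx,cy)=(0.3723,-0.9281)
member 3 (1-3): L=2.0390, (cx,cy)=(0.9971,-0.0765)
member 4 (2-3): L=2.7492, (cx,cy)=(0.3394,0.9407)
member 5 (2-4): L=1.9970, (cx,cy)=(1.0000,0.0000)
member 6 (3-4): L=2.7963, (cx,cy)=(0.3805,-0.9248)
solve A·x = −loads:
  F[0-1] = -349.0050 N (compression)
  F[0-2] = -386.2519 N (compression)
  F[1-2] = +371.0641 N (tension)
  F[1-3] = -269.1933 N (compression)
  F[2-3] = -366.1142 N (compression)
  F[2-4] = -123.8453 N (compression)
  F[3-4] = +325.4821 N (tension)
  Rx@0 = +516.5000 N
  Ry@0 = +323.7899 N
  Ry@4 = -300.9999 N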